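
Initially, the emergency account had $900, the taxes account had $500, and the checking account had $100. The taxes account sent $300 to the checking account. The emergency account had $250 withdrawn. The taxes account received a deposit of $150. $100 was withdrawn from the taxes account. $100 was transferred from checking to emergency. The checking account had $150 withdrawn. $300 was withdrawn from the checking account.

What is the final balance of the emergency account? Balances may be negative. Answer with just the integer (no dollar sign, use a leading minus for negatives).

Answer: 750

Derivation:
Tracking account balances step by step:
Start: emergency=900, taxes=500, checking=100
Event 1 (transfer 300 taxes -> checking): taxes: 500 - 300 = 200, checking: 100 + 300 = 400. Balances: emergency=900, taxes=200, checking=400
Event 2 (withdraw 250 from emergency): emergency: 900 - 250 = 650. Balances: emergency=650, taxes=200, checking=400
Event 3 (deposit 150 to taxes): taxes: 200 + 150 = 350. Balances: emergency=650, taxes=350, checking=400
Event 4 (withdraw 100 from taxes): taxes: 350 - 100 = 250. Balances: emergency=650, taxes=250, checking=400
Event 5 (transfer 100 checking -> emergency): checking: 400 - 100 = 300, emergency: 650 + 100 = 750. Balances: emergency=750, taxes=250, checking=300
Event 6 (withdraw 150 from checking): checking: 300 - 150 = 150. Balances: emergency=750, taxes=250, checking=150
Event 7 (withdraw 300 from checking): checking: 150 - 300 = -150. Balances: emergency=750, taxes=250, checking=-150

Final balance of emergency: 750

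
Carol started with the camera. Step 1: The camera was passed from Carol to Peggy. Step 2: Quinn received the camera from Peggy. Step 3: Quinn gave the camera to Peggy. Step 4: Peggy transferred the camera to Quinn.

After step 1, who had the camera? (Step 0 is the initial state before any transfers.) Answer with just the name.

Tracking the camera holder through step 1:
After step 0 (start): Carol
After step 1: Peggy

At step 1, the holder is Peggy.

Answer: Peggy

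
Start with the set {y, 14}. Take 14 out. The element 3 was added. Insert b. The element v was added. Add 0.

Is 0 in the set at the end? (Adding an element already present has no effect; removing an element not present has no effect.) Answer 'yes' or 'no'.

Answer: yes

Derivation:
Tracking the set through each operation:
Start: {14, y}
Event 1 (remove 14): removed. Set: {y}
Event 2 (add 3): added. Set: {3, y}
Event 3 (add b): added. Set: {3, b, y}
Event 4 (add v): added. Set: {3, b, v, y}
Event 5 (add 0): added. Set: {0, 3, b, v, y}

Final set: {0, 3, b, v, y} (size 5)
0 is in the final set.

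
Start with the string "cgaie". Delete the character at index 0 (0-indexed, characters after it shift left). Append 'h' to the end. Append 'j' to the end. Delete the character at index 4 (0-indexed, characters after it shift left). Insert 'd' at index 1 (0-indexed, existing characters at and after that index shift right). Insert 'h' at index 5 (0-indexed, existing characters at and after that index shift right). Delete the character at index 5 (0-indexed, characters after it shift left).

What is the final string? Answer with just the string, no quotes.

Applying each edit step by step:
Start: "cgaie"
Op 1 (delete idx 0 = 'c'): "cgaie" -> "gaie"
Op 2 (append 'h'): "gaie" -> "gaieh"
Op 3 (append 'j'): "gaieh" -> "gaiehj"
Op 4 (delete idx 4 = 'h'): "gaiehj" -> "gaiej"
Op 5 (insert 'd' at idx 1): "gaiej" -> "gdaiej"
Op 6 (insert 'h' at idx 5): "gdaiej" -> "gdaiehj"
Op 7 (delete idx 5 = 'h'): "gdaiehj" -> "gdaiej"

Answer: gdaiej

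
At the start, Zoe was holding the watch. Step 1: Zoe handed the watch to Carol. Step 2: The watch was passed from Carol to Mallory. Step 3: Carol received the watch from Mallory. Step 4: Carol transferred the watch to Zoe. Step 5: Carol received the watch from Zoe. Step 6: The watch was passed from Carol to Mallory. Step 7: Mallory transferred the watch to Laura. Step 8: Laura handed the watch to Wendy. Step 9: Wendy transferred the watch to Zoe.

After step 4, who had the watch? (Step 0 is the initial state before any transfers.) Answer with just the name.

Answer: Zoe

Derivation:
Tracking the watch holder through step 4:
After step 0 (start): Zoe
After step 1: Carol
After step 2: Mallory
After step 3: Carol
After step 4: Zoe

At step 4, the holder is Zoe.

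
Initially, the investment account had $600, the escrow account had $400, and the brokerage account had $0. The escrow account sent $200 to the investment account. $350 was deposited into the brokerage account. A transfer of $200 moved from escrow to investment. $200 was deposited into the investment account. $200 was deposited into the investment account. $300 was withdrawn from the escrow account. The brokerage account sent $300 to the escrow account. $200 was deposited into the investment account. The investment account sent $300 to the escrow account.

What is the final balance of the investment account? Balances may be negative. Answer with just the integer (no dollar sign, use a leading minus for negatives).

Tracking account balances step by step:
Start: investment=600, escrow=400, brokerage=0
Event 1 (transfer 200 escrow -> investment): escrow: 400 - 200 = 200, investment: 600 + 200 = 800. Balances: investment=800, escrow=200, brokerage=0
Event 2 (deposit 350 to brokerage): brokerage: 0 + 350 = 350. Balances: investment=800, escrow=200, brokerage=350
Event 3 (transfer 200 escrow -> investment): escrow: 200 - 200 = 0, investment: 800 + 200 = 1000. Balances: investment=1000, escrow=0, brokerage=350
Event 4 (deposit 200 to investment): investment: 1000 + 200 = 1200. Balances: investment=1200, escrow=0, brokerage=350
Event 5 (deposit 200 to investment): investment: 1200 + 200 = 1400. Balances: investment=1400, escrow=0, brokerage=350
Event 6 (withdraw 300 from escrow): escrow: 0 - 300 = -300. Balances: investment=1400, escrow=-300, brokerage=350
Event 7 (transfer 300 brokerage -> escrow): brokerage: 350 - 300 = 50, escrow: -300 + 300 = 0. Balances: investment=1400, escrow=0, brokerage=50
Event 8 (deposit 200 to investment): investment: 1400 + 200 = 1600. Balances: investment=1600, escrow=0, brokerage=50
Event 9 (transfer 300 investment -> escrow): investment: 1600 - 300 = 1300, escrow: 0 + 300 = 300. Balances: investment=1300, escrow=300, brokerage=50

Final balance of investment: 1300

Answer: 1300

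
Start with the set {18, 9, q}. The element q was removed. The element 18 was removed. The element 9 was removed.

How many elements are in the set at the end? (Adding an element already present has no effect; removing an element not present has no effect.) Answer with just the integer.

Tracking the set through each operation:
Start: {18, 9, q}
Event 1 (remove q): removed. Set: {18, 9}
Event 2 (remove 18): removed. Set: {9}
Event 3 (remove 9): removed. Set: {}

Final set: {} (size 0)

Answer: 0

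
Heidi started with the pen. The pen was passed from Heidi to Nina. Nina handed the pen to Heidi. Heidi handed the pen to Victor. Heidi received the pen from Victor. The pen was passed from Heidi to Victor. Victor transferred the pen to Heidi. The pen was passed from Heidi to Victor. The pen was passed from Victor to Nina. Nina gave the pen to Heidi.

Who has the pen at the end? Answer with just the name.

Answer: Heidi

Derivation:
Tracking the pen through each event:
Start: Heidi has the pen.
After event 1: Nina has the pen.
After event 2: Heidi has the pen.
After event 3: Victor has the pen.
After event 4: Heidi has the pen.
After event 5: Victor has the pen.
After event 6: Heidi has the pen.
After event 7: Victor has the pen.
After event 8: Nina has the pen.
After event 9: Heidi has the pen.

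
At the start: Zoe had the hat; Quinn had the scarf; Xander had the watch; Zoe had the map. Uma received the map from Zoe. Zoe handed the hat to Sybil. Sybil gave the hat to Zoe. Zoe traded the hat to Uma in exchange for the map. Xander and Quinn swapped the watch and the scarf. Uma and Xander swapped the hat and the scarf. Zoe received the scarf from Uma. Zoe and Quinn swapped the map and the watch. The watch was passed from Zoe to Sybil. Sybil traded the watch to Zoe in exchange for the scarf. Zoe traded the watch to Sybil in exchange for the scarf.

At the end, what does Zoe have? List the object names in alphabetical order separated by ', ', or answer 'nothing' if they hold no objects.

Answer: scarf

Derivation:
Tracking all object holders:
Start: hat:Zoe, scarf:Quinn, watch:Xander, map:Zoe
Event 1 (give map: Zoe -> Uma). State: hat:Zoe, scarf:Quinn, watch:Xander, map:Uma
Event 2 (give hat: Zoe -> Sybil). State: hat:Sybil, scarf:Quinn, watch:Xander, map:Uma
Event 3 (give hat: Sybil -> Zoe). State: hat:Zoe, scarf:Quinn, watch:Xander, map:Uma
Event 4 (swap hat<->map: now hat:Uma, map:Zoe). State: hat:Uma, scarf:Quinn, watch:Xander, map:Zoe
Event 5 (swap watch<->scarf: now watch:Quinn, scarf:Xander). State: hat:Uma, scarf:Xander, watch:Quinn, map:Zoe
Event 6 (swap hat<->scarf: now hat:Xander, scarf:Uma). State: hat:Xander, scarf:Uma, watch:Quinn, map:Zoe
Event 7 (give scarf: Uma -> Zoe). State: hat:Xander, scarf:Zoe, watch:Quinn, map:Zoe
Event 8 (swap map<->watch: now map:Quinn, watch:Zoe). State: hat:Xander, scarf:Zoe, watch:Zoe, map:Quinn
Event 9 (give watch: Zoe -> Sybil). State: hat:Xander, scarf:Zoe, watch:Sybil, map:Quinn
Event 10 (swap watch<->scarf: now watch:Zoe, scarf:Sybil). State: hat:Xander, scarf:Sybil, watch:Zoe, map:Quinn
Event 11 (swap watch<->scarf: now watch:Sybil, scarf:Zoe). State: hat:Xander, scarf:Zoe, watch:Sybil, map:Quinn

Final state: hat:Xander, scarf:Zoe, watch:Sybil, map:Quinn
Zoe holds: scarf.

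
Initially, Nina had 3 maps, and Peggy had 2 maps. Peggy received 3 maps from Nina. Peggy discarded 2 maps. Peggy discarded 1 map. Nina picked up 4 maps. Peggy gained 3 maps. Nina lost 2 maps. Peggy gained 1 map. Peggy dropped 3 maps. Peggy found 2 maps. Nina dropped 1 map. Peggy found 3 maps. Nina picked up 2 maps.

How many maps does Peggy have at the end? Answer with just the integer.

Tracking counts step by step:
Start: Nina=3, Peggy=2
Event 1 (Nina -> Peggy, 3): Nina: 3 -> 0, Peggy: 2 -> 5. State: Nina=0, Peggy=5
Event 2 (Peggy -2): Peggy: 5 -> 3. State: Nina=0, Peggy=3
Event 3 (Peggy -1): Peggy: 3 -> 2. State: Nina=0, Peggy=2
Event 4 (Nina +4): Nina: 0 -> 4. State: Nina=4, Peggy=2
Event 5 (Peggy +3): Peggy: 2 -> 5. State: Nina=4, Peggy=5
Event 6 (Nina -2): Nina: 4 -> 2. State: Nina=2, Peggy=5
Event 7 (Peggy +1): Peggy: 5 -> 6. State: Nina=2, Peggy=6
Event 8 (Peggy -3): Peggy: 6 -> 3. State: Nina=2, Peggy=3
Event 9 (Peggy +2): Peggy: 3 -> 5. State: Nina=2, Peggy=5
Event 10 (Nina -1): Nina: 2 -> 1. State: Nina=1, Peggy=5
Event 11 (Peggy +3): Peggy: 5 -> 8. State: Nina=1, Peggy=8
Event 12 (Nina +2): Nina: 1 -> 3. State: Nina=3, Peggy=8

Peggy's final count: 8

Answer: 8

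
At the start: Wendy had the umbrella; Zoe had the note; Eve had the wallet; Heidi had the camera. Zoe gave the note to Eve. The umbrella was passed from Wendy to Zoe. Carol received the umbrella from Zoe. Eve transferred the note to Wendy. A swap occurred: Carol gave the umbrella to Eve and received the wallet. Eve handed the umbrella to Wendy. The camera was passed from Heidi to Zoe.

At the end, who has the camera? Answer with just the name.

Tracking all object holders:
Start: umbrella:Wendy, note:Zoe, wallet:Eve, camera:Heidi
Event 1 (give note: Zoe -> Eve). State: umbrella:Wendy, note:Eve, wallet:Eve, camera:Heidi
Event 2 (give umbrella: Wendy -> Zoe). State: umbrella:Zoe, note:Eve, wallet:Eve, camera:Heidi
Event 3 (give umbrella: Zoe -> Carol). State: umbrella:Carol, note:Eve, wallet:Eve, camera:Heidi
Event 4 (give note: Eve -> Wendy). State: umbrella:Carol, note:Wendy, wallet:Eve, camera:Heidi
Event 5 (swap umbrella<->wallet: now umbrella:Eve, wallet:Carol). State: umbrella:Eve, note:Wendy, wallet:Carol, camera:Heidi
Event 6 (give umbrella: Eve -> Wendy). State: umbrella:Wendy, note:Wendy, wallet:Carol, camera:Heidi
Event 7 (give camera: Heidi -> Zoe). State: umbrella:Wendy, note:Wendy, wallet:Carol, camera:Zoe

Final state: umbrella:Wendy, note:Wendy, wallet:Carol, camera:Zoe
The camera is held by Zoe.

Answer: Zoe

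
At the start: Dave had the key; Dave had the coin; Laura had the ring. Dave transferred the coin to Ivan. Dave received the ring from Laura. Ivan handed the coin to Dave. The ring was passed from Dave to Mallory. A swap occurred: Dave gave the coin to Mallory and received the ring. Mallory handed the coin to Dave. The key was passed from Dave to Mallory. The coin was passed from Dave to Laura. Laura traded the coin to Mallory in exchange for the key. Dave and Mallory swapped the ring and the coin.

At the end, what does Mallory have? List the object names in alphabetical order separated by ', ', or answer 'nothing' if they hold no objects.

Answer: ring

Derivation:
Tracking all object holders:
Start: key:Dave, coin:Dave, ring:Laura
Event 1 (give coin: Dave -> Ivan). State: key:Dave, coin:Ivan, ring:Laura
Event 2 (give ring: Laura -> Dave). State: key:Dave, coin:Ivan, ring:Dave
Event 3 (give coin: Ivan -> Dave). State: key:Dave, coin:Dave, ring:Dave
Event 4 (give ring: Dave -> Mallory). State: key:Dave, coin:Dave, ring:Mallory
Event 5 (swap coin<->ring: now coin:Mallory, ring:Dave). State: key:Dave, coin:Mallory, ring:Dave
Event 6 (give coin: Mallory -> Dave). State: key:Dave, coin:Dave, ring:Dave
Event 7 (give key: Dave -> Mallory). State: key:Mallory, coin:Dave, ring:Dave
Event 8 (give coin: Dave -> Laura). State: key:Mallory, coin:Laura, ring:Dave
Event 9 (swap coin<->key: now coin:Mallory, key:Laura). State: key:Laura, coin:Mallory, ring:Dave
Event 10 (swap ring<->coin: now ring:Mallory, coin:Dave). State: key:Laura, coin:Dave, ring:Mallory

Final state: key:Laura, coin:Dave, ring:Mallory
Mallory holds: ring.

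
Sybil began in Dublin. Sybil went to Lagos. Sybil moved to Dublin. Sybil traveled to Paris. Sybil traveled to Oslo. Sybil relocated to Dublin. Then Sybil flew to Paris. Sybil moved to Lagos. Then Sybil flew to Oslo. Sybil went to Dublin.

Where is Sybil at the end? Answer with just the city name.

Answer: Dublin

Derivation:
Tracking Sybil's location:
Start: Sybil is in Dublin.
After move 1: Dublin -> Lagos. Sybil is in Lagos.
After move 2: Lagos -> Dublin. Sybil is in Dublin.
After move 3: Dublin -> Paris. Sybil is in Paris.
After move 4: Paris -> Oslo. Sybil is in Oslo.
After move 5: Oslo -> Dublin. Sybil is in Dublin.
After move 6: Dublin -> Paris. Sybil is in Paris.
After move 7: Paris -> Lagos. Sybil is in Lagos.
After move 8: Lagos -> Oslo. Sybil is in Oslo.
After move 9: Oslo -> Dublin. Sybil is in Dublin.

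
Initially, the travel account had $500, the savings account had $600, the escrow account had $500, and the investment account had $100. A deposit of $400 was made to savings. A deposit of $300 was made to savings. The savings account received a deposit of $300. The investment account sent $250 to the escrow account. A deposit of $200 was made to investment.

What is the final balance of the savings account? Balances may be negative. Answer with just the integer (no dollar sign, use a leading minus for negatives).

Answer: 1600

Derivation:
Tracking account balances step by step:
Start: travel=500, savings=600, escrow=500, investment=100
Event 1 (deposit 400 to savings): savings: 600 + 400 = 1000. Balances: travel=500, savings=1000, escrow=500, investment=100
Event 2 (deposit 300 to savings): savings: 1000 + 300 = 1300. Balances: travel=500, savings=1300, escrow=500, investment=100
Event 3 (deposit 300 to savings): savings: 1300 + 300 = 1600. Balances: travel=500, savings=1600, escrow=500, investment=100
Event 4 (transfer 250 investment -> escrow): investment: 100 - 250 = -150, escrow: 500 + 250 = 750. Balances: travel=500, savings=1600, escrow=750, investment=-150
Event 5 (deposit 200 to investment): investment: -150 + 200 = 50. Balances: travel=500, savings=1600, escrow=750, investment=50

Final balance of savings: 1600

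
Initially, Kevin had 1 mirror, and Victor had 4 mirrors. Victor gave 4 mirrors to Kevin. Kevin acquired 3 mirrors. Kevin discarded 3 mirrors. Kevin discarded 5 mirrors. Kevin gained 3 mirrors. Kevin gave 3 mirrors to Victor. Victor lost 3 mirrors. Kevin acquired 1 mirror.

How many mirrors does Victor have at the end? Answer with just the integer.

Tracking counts step by step:
Start: Kevin=1, Victor=4
Event 1 (Victor -> Kevin, 4): Victor: 4 -> 0, Kevin: 1 -> 5. State: Kevin=5, Victor=0
Event 2 (Kevin +3): Kevin: 5 -> 8. State: Kevin=8, Victor=0
Event 3 (Kevin -3): Kevin: 8 -> 5. State: Kevin=5, Victor=0
Event 4 (Kevin -5): Kevin: 5 -> 0. State: Kevin=0, Victor=0
Event 5 (Kevin +3): Kevin: 0 -> 3. State: Kevin=3, Victor=0
Event 6 (Kevin -> Victor, 3): Kevin: 3 -> 0, Victor: 0 -> 3. State: Kevin=0, Victor=3
Event 7 (Victor -3): Victor: 3 -> 0. State: Kevin=0, Victor=0
Event 8 (Kevin +1): Kevin: 0 -> 1. State: Kevin=1, Victor=0

Victor's final count: 0

Answer: 0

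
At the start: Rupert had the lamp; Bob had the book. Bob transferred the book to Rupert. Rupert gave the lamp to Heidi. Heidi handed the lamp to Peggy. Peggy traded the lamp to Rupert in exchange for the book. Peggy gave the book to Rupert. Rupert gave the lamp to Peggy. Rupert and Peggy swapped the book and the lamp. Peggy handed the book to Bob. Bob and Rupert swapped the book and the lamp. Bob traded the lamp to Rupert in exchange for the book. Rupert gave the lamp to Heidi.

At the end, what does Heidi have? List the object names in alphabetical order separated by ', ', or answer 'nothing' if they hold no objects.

Answer: lamp

Derivation:
Tracking all object holders:
Start: lamp:Rupert, book:Bob
Event 1 (give book: Bob -> Rupert). State: lamp:Rupert, book:Rupert
Event 2 (give lamp: Rupert -> Heidi). State: lamp:Heidi, book:Rupert
Event 3 (give lamp: Heidi -> Peggy). State: lamp:Peggy, book:Rupert
Event 4 (swap lamp<->book: now lamp:Rupert, book:Peggy). State: lamp:Rupert, book:Peggy
Event 5 (give book: Peggy -> Rupert). State: lamp:Rupert, book:Rupert
Event 6 (give lamp: Rupert -> Peggy). State: lamp:Peggy, book:Rupert
Event 7 (swap book<->lamp: now book:Peggy, lamp:Rupert). State: lamp:Rupert, book:Peggy
Event 8 (give book: Peggy -> Bob). State: lamp:Rupert, book:Bob
Event 9 (swap book<->lamp: now book:Rupert, lamp:Bob). State: lamp:Bob, book:Rupert
Event 10 (swap lamp<->book: now lamp:Rupert, book:Bob). State: lamp:Rupert, book:Bob
Event 11 (give lamp: Rupert -> Heidi). State: lamp:Heidi, book:Bob

Final state: lamp:Heidi, book:Bob
Heidi holds: lamp.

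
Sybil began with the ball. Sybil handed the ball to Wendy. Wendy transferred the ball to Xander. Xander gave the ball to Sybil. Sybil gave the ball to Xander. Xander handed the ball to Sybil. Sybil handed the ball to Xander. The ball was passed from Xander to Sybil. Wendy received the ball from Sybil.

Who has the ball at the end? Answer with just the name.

Answer: Wendy

Derivation:
Tracking the ball through each event:
Start: Sybil has the ball.
After event 1: Wendy has the ball.
After event 2: Xander has the ball.
After event 3: Sybil has the ball.
After event 4: Xander has the ball.
After event 5: Sybil has the ball.
After event 6: Xander has the ball.
After event 7: Sybil has the ball.
After event 8: Wendy has the ball.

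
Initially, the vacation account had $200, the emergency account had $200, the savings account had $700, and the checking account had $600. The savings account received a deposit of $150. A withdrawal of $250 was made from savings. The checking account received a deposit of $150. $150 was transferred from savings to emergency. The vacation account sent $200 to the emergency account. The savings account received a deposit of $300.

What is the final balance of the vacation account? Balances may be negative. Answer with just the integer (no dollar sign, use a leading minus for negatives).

Tracking account balances step by step:
Start: vacation=200, emergency=200, savings=700, checking=600
Event 1 (deposit 150 to savings): savings: 700 + 150 = 850. Balances: vacation=200, emergency=200, savings=850, checking=600
Event 2 (withdraw 250 from savings): savings: 850 - 250 = 600. Balances: vacation=200, emergency=200, savings=600, checking=600
Event 3 (deposit 150 to checking): checking: 600 + 150 = 750. Balances: vacation=200, emergency=200, savings=600, checking=750
Event 4 (transfer 150 savings -> emergency): savings: 600 - 150 = 450, emergency: 200 + 150 = 350. Balances: vacation=200, emergency=350, savings=450, checking=750
Event 5 (transfer 200 vacation -> emergency): vacation: 200 - 200 = 0, emergency: 350 + 200 = 550. Balances: vacation=0, emergency=550, savings=450, checking=750
Event 6 (deposit 300 to savings): savings: 450 + 300 = 750. Balances: vacation=0, emergency=550, savings=750, checking=750

Final balance of vacation: 0

Answer: 0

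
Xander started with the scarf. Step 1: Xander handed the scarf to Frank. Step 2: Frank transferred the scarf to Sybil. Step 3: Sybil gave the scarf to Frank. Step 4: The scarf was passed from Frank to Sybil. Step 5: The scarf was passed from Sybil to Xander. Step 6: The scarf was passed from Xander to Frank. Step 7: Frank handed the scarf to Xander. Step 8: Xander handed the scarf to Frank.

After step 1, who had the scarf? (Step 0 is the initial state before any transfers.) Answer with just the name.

Answer: Frank

Derivation:
Tracking the scarf holder through step 1:
After step 0 (start): Xander
After step 1: Frank

At step 1, the holder is Frank.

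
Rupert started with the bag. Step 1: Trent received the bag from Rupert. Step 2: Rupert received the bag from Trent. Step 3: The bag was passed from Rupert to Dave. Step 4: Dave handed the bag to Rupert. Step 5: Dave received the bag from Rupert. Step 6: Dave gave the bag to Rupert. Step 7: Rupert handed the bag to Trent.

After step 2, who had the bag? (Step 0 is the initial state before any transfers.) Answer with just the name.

Tracking the bag holder through step 2:
After step 0 (start): Rupert
After step 1: Trent
After step 2: Rupert

At step 2, the holder is Rupert.

Answer: Rupert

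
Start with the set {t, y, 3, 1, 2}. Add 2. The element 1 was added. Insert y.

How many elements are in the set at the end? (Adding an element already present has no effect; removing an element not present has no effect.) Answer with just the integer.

Answer: 5

Derivation:
Tracking the set through each operation:
Start: {1, 2, 3, t, y}
Event 1 (add 2): already present, no change. Set: {1, 2, 3, t, y}
Event 2 (add 1): already present, no change. Set: {1, 2, 3, t, y}
Event 3 (add y): already present, no change. Set: {1, 2, 3, t, y}

Final set: {1, 2, 3, t, y} (size 5)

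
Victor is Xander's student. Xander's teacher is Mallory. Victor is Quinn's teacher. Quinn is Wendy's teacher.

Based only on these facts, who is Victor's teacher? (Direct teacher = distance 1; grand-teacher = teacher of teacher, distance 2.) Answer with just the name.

Answer: Xander

Derivation:
Reconstructing the teacher chain from the given facts:
  Mallory -> Xander -> Victor -> Quinn -> Wendy
(each arrow means 'teacher of the next')
Positions in the chain (0 = top):
  position of Mallory: 0
  position of Xander: 1
  position of Victor: 2
  position of Quinn: 3
  position of Wendy: 4

Victor is at position 2; the teacher is 1 step up the chain, i.e. position 1: Xander.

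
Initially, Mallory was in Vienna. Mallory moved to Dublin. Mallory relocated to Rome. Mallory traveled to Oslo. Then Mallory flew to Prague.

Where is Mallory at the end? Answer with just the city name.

Tracking Mallory's location:
Start: Mallory is in Vienna.
After move 1: Vienna -> Dublin. Mallory is in Dublin.
After move 2: Dublin -> Rome. Mallory is in Rome.
After move 3: Rome -> Oslo. Mallory is in Oslo.
After move 4: Oslo -> Prague. Mallory is in Prague.

Answer: Prague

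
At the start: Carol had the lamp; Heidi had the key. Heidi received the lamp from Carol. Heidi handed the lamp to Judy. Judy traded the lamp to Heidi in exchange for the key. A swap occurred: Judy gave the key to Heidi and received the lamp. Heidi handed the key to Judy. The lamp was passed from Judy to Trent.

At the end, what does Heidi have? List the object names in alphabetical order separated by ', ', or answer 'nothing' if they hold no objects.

Tracking all object holders:
Start: lamp:Carol, key:Heidi
Event 1 (give lamp: Carol -> Heidi). State: lamp:Heidi, key:Heidi
Event 2 (give lamp: Heidi -> Judy). State: lamp:Judy, key:Heidi
Event 3 (swap lamp<->key: now lamp:Heidi, key:Judy). State: lamp:Heidi, key:Judy
Event 4 (swap key<->lamp: now key:Heidi, lamp:Judy). State: lamp:Judy, key:Heidi
Event 5 (give key: Heidi -> Judy). State: lamp:Judy, key:Judy
Event 6 (give lamp: Judy -> Trent). State: lamp:Trent, key:Judy

Final state: lamp:Trent, key:Judy
Heidi holds: (nothing).

Answer: nothing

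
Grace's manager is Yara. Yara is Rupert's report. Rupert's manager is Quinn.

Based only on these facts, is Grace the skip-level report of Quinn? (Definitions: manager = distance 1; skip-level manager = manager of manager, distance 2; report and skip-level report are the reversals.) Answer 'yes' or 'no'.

Reconstructing the manager chain from the given facts:
  Quinn -> Rupert -> Yara -> Grace
(each arrow means 'manager of the next')
Positions in the chain (0 = top):
  position of Quinn: 0
  position of Rupert: 1
  position of Yara: 2
  position of Grace: 3

Grace is at position 3, Quinn is at position 0; signed distance (j - i) = -3.
'skip-level report' requires j - i = -2. Actual distance is -3, so the relation does NOT hold.

Answer: no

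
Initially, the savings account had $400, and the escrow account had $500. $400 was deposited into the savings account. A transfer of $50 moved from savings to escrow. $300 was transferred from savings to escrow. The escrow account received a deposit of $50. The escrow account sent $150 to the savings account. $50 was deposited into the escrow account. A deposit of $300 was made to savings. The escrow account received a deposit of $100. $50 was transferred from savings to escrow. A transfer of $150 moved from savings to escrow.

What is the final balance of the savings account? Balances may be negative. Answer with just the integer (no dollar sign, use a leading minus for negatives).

Answer: 700

Derivation:
Tracking account balances step by step:
Start: savings=400, escrow=500
Event 1 (deposit 400 to savings): savings: 400 + 400 = 800. Balances: savings=800, escrow=500
Event 2 (transfer 50 savings -> escrow): savings: 800 - 50 = 750, escrow: 500 + 50 = 550. Balances: savings=750, escrow=550
Event 3 (transfer 300 savings -> escrow): savings: 750 - 300 = 450, escrow: 550 + 300 = 850. Balances: savings=450, escrow=850
Event 4 (deposit 50 to escrow): escrow: 850 + 50 = 900. Balances: savings=450, escrow=900
Event 5 (transfer 150 escrow -> savings): escrow: 900 - 150 = 750, savings: 450 + 150 = 600. Balances: savings=600, escrow=750
Event 6 (deposit 50 to escrow): escrow: 750 + 50 = 800. Balances: savings=600, escrow=800
Event 7 (deposit 300 to savings): savings: 600 + 300 = 900. Balances: savings=900, escrow=800
Event 8 (deposit 100 to escrow): escrow: 800 + 100 = 900. Balances: savings=900, escrow=900
Event 9 (transfer 50 savings -> escrow): savings: 900 - 50 = 850, escrow: 900 + 50 = 950. Balances: savings=850, escrow=950
Event 10 (transfer 150 savings -> escrow): savings: 850 - 150 = 700, escrow: 950 + 150 = 1100. Balances: savings=700, escrow=1100

Final balance of savings: 700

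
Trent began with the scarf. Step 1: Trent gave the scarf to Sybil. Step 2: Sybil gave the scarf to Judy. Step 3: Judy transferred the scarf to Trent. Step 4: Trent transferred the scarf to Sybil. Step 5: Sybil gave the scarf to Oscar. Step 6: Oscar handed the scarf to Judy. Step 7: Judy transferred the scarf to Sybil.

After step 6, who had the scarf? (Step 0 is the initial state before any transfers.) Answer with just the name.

Tracking the scarf holder through step 6:
After step 0 (start): Trent
After step 1: Sybil
After step 2: Judy
After step 3: Trent
After step 4: Sybil
After step 5: Oscar
After step 6: Judy

At step 6, the holder is Judy.

Answer: Judy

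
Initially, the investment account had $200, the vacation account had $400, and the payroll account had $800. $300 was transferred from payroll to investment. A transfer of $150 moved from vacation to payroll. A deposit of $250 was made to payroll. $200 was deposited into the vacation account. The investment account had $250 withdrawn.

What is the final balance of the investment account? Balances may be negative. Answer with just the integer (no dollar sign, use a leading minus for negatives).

Answer: 250

Derivation:
Tracking account balances step by step:
Start: investment=200, vacation=400, payroll=800
Event 1 (transfer 300 payroll -> investment): payroll: 800 - 300 = 500, investment: 200 + 300 = 500. Balances: investment=500, vacation=400, payroll=500
Event 2 (transfer 150 vacation -> payroll): vacation: 400 - 150 = 250, payroll: 500 + 150 = 650. Balances: investment=500, vacation=250, payroll=650
Event 3 (deposit 250 to payroll): payroll: 650 + 250 = 900. Balances: investment=500, vacation=250, payroll=900
Event 4 (deposit 200 to vacation): vacation: 250 + 200 = 450. Balances: investment=500, vacation=450, payroll=900
Event 5 (withdraw 250 from investment): investment: 500 - 250 = 250. Balances: investment=250, vacation=450, payroll=900

Final balance of investment: 250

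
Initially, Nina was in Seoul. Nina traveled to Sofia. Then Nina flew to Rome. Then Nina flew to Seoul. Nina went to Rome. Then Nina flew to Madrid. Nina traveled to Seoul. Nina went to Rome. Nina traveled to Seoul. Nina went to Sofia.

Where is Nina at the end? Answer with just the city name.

Answer: Sofia

Derivation:
Tracking Nina's location:
Start: Nina is in Seoul.
After move 1: Seoul -> Sofia. Nina is in Sofia.
After move 2: Sofia -> Rome. Nina is in Rome.
After move 3: Rome -> Seoul. Nina is in Seoul.
After move 4: Seoul -> Rome. Nina is in Rome.
After move 5: Rome -> Madrid. Nina is in Madrid.
After move 6: Madrid -> Seoul. Nina is in Seoul.
After move 7: Seoul -> Rome. Nina is in Rome.
After move 8: Rome -> Seoul. Nina is in Seoul.
After move 9: Seoul -> Sofia. Nina is in Sofia.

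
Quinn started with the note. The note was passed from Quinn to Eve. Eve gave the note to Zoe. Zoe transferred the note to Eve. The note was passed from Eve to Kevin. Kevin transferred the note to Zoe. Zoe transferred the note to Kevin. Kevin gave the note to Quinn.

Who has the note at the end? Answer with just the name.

Answer: Quinn

Derivation:
Tracking the note through each event:
Start: Quinn has the note.
After event 1: Eve has the note.
After event 2: Zoe has the note.
After event 3: Eve has the note.
After event 4: Kevin has the note.
After event 5: Zoe has the note.
After event 6: Kevin has the note.
After event 7: Quinn has the note.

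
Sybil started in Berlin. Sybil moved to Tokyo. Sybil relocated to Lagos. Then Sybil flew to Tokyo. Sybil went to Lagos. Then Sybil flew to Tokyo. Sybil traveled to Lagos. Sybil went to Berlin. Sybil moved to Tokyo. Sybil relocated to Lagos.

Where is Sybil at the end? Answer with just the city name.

Tracking Sybil's location:
Start: Sybil is in Berlin.
After move 1: Berlin -> Tokyo. Sybil is in Tokyo.
After move 2: Tokyo -> Lagos. Sybil is in Lagos.
After move 3: Lagos -> Tokyo. Sybil is in Tokyo.
After move 4: Tokyo -> Lagos. Sybil is in Lagos.
After move 5: Lagos -> Tokyo. Sybil is in Tokyo.
After move 6: Tokyo -> Lagos. Sybil is in Lagos.
After move 7: Lagos -> Berlin. Sybil is in Berlin.
After move 8: Berlin -> Tokyo. Sybil is in Tokyo.
After move 9: Tokyo -> Lagos. Sybil is in Lagos.

Answer: Lagos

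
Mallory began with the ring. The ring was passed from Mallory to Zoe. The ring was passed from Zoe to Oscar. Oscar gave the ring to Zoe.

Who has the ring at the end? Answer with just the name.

Answer: Zoe

Derivation:
Tracking the ring through each event:
Start: Mallory has the ring.
After event 1: Zoe has the ring.
After event 2: Oscar has the ring.
After event 3: Zoe has the ring.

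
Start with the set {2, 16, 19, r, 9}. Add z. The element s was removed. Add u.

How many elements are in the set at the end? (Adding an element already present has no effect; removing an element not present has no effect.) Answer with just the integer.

Tracking the set through each operation:
Start: {16, 19, 2, 9, r}
Event 1 (add z): added. Set: {16, 19, 2, 9, r, z}
Event 2 (remove s): not present, no change. Set: {16, 19, 2, 9, r, z}
Event 3 (add u): added. Set: {16, 19, 2, 9, r, u, z}

Final set: {16, 19, 2, 9, r, u, z} (size 7)

Answer: 7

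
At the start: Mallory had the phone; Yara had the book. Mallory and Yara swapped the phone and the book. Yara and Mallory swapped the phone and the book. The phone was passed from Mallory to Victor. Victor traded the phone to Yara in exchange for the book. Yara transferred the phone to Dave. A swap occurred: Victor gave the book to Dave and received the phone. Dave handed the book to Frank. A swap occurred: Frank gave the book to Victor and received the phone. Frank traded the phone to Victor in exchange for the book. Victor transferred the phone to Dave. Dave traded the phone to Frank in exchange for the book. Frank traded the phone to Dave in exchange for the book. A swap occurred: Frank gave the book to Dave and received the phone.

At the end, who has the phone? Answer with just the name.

Answer: Frank

Derivation:
Tracking all object holders:
Start: phone:Mallory, book:Yara
Event 1 (swap phone<->book: now phone:Yara, book:Mallory). State: phone:Yara, book:Mallory
Event 2 (swap phone<->book: now phone:Mallory, book:Yara). State: phone:Mallory, book:Yara
Event 3 (give phone: Mallory -> Victor). State: phone:Victor, book:Yara
Event 4 (swap phone<->book: now phone:Yara, book:Victor). State: phone:Yara, book:Victor
Event 5 (give phone: Yara -> Dave). State: phone:Dave, book:Victor
Event 6 (swap book<->phone: now book:Dave, phone:Victor). State: phone:Victor, book:Dave
Event 7 (give book: Dave -> Frank). State: phone:Victor, book:Frank
Event 8 (swap book<->phone: now book:Victor, phone:Frank). State: phone:Frank, book:Victor
Event 9 (swap phone<->book: now phone:Victor, book:Frank). State: phone:Victor, book:Frank
Event 10 (give phone: Victor -> Dave). State: phone:Dave, book:Frank
Event 11 (swap phone<->book: now phone:Frank, book:Dave). State: phone:Frank, book:Dave
Event 12 (swap phone<->book: now phone:Dave, book:Frank). State: phone:Dave, book:Frank
Event 13 (swap book<->phone: now book:Dave, phone:Frank). State: phone:Frank, book:Dave

Final state: phone:Frank, book:Dave
The phone is held by Frank.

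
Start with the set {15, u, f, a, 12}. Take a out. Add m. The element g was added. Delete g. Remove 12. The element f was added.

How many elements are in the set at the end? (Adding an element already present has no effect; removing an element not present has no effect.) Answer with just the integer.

Answer: 4

Derivation:
Tracking the set through each operation:
Start: {12, 15, a, f, u}
Event 1 (remove a): removed. Set: {12, 15, f, u}
Event 2 (add m): added. Set: {12, 15, f, m, u}
Event 3 (add g): added. Set: {12, 15, f, g, m, u}
Event 4 (remove g): removed. Set: {12, 15, f, m, u}
Event 5 (remove 12): removed. Set: {15, f, m, u}
Event 6 (add f): already present, no change. Set: {15, f, m, u}

Final set: {15, f, m, u} (size 4)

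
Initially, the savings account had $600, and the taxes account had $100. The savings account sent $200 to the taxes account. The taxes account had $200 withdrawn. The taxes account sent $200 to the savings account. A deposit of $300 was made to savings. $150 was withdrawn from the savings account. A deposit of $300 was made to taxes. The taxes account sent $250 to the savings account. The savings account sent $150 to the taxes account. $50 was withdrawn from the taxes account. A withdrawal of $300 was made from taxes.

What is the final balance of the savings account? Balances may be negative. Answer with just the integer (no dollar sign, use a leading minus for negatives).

Tracking account balances step by step:
Start: savings=600, taxes=100
Event 1 (transfer 200 savings -> taxes): savings: 600 - 200 = 400, taxes: 100 + 200 = 300. Balances: savings=400, taxes=300
Event 2 (withdraw 200 from taxes): taxes: 300 - 200 = 100. Balances: savings=400, taxes=100
Event 3 (transfer 200 taxes -> savings): taxes: 100 - 200 = -100, savings: 400 + 200 = 600. Balances: savings=600, taxes=-100
Event 4 (deposit 300 to savings): savings: 600 + 300 = 900. Balances: savings=900, taxes=-100
Event 5 (withdraw 150 from savings): savings: 900 - 150 = 750. Balances: savings=750, taxes=-100
Event 6 (deposit 300 to taxes): taxes: -100 + 300 = 200. Balances: savings=750, taxes=200
Event 7 (transfer 250 taxes -> savings): taxes: 200 - 250 = -50, savings: 750 + 250 = 1000. Balances: savings=1000, taxes=-50
Event 8 (transfer 150 savings -> taxes): savings: 1000 - 150 = 850, taxes: -50 + 150 = 100. Balances: savings=850, taxes=100
Event 9 (withdraw 50 from taxes): taxes: 100 - 50 = 50. Balances: savings=850, taxes=50
Event 10 (withdraw 300 from taxes): taxes: 50 - 300 = -250. Balances: savings=850, taxes=-250

Final balance of savings: 850

Answer: 850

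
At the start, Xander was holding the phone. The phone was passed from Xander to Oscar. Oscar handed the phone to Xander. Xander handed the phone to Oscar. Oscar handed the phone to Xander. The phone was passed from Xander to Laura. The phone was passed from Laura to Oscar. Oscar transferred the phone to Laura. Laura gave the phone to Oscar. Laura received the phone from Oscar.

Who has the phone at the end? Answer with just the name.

Answer: Laura

Derivation:
Tracking the phone through each event:
Start: Xander has the phone.
After event 1: Oscar has the phone.
After event 2: Xander has the phone.
After event 3: Oscar has the phone.
After event 4: Xander has the phone.
After event 5: Laura has the phone.
After event 6: Oscar has the phone.
After event 7: Laura has the phone.
After event 8: Oscar has the phone.
After event 9: Laura has the phone.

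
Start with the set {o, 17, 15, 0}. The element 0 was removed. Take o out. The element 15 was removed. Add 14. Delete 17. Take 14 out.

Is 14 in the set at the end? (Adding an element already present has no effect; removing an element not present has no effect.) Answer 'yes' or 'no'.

Answer: no

Derivation:
Tracking the set through each operation:
Start: {0, 15, 17, o}
Event 1 (remove 0): removed. Set: {15, 17, o}
Event 2 (remove o): removed. Set: {15, 17}
Event 3 (remove 15): removed. Set: {17}
Event 4 (add 14): added. Set: {14, 17}
Event 5 (remove 17): removed. Set: {14}
Event 6 (remove 14): removed. Set: {}

Final set: {} (size 0)
14 is NOT in the final set.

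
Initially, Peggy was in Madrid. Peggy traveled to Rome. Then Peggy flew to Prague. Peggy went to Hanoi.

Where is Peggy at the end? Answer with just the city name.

Tracking Peggy's location:
Start: Peggy is in Madrid.
After move 1: Madrid -> Rome. Peggy is in Rome.
After move 2: Rome -> Prague. Peggy is in Prague.
After move 3: Prague -> Hanoi. Peggy is in Hanoi.

Answer: Hanoi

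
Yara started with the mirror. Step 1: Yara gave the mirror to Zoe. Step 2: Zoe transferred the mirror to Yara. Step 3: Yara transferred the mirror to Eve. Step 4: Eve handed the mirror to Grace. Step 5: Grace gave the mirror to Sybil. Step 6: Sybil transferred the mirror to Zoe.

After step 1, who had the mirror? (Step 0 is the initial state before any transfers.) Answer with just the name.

Tracking the mirror holder through step 1:
After step 0 (start): Yara
After step 1: Zoe

At step 1, the holder is Zoe.

Answer: Zoe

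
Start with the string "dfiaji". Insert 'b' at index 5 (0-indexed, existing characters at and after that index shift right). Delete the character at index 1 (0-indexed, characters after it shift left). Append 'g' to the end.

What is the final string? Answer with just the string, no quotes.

Applying each edit step by step:
Start: "dfiaji"
Op 1 (insert 'b' at idx 5): "dfiaji" -> "dfiajbi"
Op 2 (delete idx 1 = 'f'): "dfiajbi" -> "diajbi"
Op 3 (append 'g'): "diajbi" -> "diajbig"

Answer: diajbig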